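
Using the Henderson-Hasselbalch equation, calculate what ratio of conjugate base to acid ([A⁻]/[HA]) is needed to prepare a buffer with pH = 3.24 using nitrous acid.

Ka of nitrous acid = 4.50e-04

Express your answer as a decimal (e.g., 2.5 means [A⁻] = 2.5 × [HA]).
[A⁻]/[HA] = 0.782

pKa = −log(4.50e-04) = 3.3468. pH = pKa + log([A⁻]/[HA]). 3.24 = 3.3468 + log(ratio). log(ratio) = 3.24 − 3.3468 = -0.1068. ratio = 10^(-0.1068) = 0.782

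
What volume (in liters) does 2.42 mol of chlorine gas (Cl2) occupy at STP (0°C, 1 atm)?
At STP, 1 mol of gas occupies 22.4 L
Volume = 2.42 mol × 22.4 L/mol = 54.21 L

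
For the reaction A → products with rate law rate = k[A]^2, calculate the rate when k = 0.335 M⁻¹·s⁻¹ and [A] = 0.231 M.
0.01788 M/s

rate = k·[A]^2 = 0.335·(0.231)^2 = 0.335·0.053361 = 0.01788 M/s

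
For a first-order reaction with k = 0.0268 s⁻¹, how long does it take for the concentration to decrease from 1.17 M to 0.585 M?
25.86 s

From ln[A] = ln[A]₀ - k·t: t = ln([A]₀/[A])/k = ln(1.17/0.585)/0.0268 = ln(2.0000)/0.0268 = 0.6931/0.0268 = 25.86 s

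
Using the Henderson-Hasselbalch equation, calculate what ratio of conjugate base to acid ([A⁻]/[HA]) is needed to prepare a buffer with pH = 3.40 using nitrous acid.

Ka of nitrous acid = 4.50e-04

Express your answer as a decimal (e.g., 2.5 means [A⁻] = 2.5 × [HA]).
[A⁻]/[HA] = 1.130

pKa = −log(4.50e-04) = 3.3468. pH = pKa + log([A⁻]/[HA]). 3.40 = 3.3468 + log(ratio). log(ratio) = 3.40 − 3.3468 = 0.0532. ratio = 10^(0.0532) = 1.130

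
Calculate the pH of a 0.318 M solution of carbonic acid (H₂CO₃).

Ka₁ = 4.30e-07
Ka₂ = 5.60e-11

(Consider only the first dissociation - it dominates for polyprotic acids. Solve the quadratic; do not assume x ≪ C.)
pH = 3.43

x² + Ka₁·x − Ka₁·C = 0 with Ka₁ = 4.30e-07, C = 0.318.
x = (−Ka₁ + √(Ka₁² + 4·Ka₁·C))/2 = 3.6957e-04 M, so pH = 3.43.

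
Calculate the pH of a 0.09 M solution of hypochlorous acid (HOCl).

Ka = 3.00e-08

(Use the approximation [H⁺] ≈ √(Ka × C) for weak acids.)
pH = 4.28

[H⁺] = √(Ka × C) = √(3.00e-08 × 0.09) = 5.1962e-05. pH = -log(5.1962e-05)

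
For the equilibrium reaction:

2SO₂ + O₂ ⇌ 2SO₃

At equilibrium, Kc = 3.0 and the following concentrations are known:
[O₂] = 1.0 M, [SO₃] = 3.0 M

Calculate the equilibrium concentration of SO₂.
[SO₂] = 1.7321 M

Kc = ([SO₃]^2) / ([SO₂]^2 × [O₂]) = 3.0
[SO₂]^2 = (product terms)/(Kc · other reactant terms) = 9 / (3.0 · 1) = 3
[SO₂] = (3)^(1/2) = 1.7321 M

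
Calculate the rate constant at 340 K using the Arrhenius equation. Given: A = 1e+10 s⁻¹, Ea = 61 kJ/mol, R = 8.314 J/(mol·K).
4.25e+00 s⁻¹

k = A·exp(-Ea/(R·T)) = 1e+10·exp(-61000/(8.314·340)) = 1e+10·exp(-21.5795) = 1e+10·4.2477e-10 = 4.25e+00 s⁻¹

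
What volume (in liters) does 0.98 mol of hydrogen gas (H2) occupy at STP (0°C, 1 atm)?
At STP, 1 mol of gas occupies 22.4 L
Volume = 0.98 mol × 22.4 L/mol = 21.95 L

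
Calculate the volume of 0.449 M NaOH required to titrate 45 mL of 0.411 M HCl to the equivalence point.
V_{base} = 41.2 mL

At equivalence: moles acid = moles base.
moles HCl = 0.411 M × 0.045 L = 0.018495 mol
V_NaOH = 0.018495 mol ÷ 0.449 M = 0.04119 L = 41.2 mL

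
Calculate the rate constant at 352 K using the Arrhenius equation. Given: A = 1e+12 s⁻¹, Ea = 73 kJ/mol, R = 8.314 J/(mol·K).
1.47e+01 s⁻¹

k = A·exp(-Ea/(R·T)) = 1e+12·exp(-73000/(8.314·352)) = 1e+12·exp(-24.9442) = 1e+12·1.4684e-11 = 1.47e+01 s⁻¹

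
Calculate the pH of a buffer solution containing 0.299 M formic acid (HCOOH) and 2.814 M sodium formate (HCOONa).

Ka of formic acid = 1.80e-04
pH = 4.72

pKa = -log(1.80e-04) = 3.74. pH = pKa + log([A⁻]/[HA]) = 3.74 + log(2.814/0.299)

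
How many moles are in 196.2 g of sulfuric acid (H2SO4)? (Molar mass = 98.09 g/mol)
Moles = 196.2 g ÷ 98.09 g/mol = 2 mol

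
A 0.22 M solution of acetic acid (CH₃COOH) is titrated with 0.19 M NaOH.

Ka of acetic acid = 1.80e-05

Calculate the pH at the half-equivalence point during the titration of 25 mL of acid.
pH = pKa = 4.74

At the half-equivalence point, [HA] = [A⁻], so by Henderson–Hasselbalch pH = pKa + log(1) = pKa.
pKa = −log(1.80e-05) = 4.74.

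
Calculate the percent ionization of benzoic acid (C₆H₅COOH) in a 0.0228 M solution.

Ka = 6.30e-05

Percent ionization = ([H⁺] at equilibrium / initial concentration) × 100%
Percent ionization = 5.12%

Let x = [H⁺]. Ka = x²/(C - x) ⇒ x² + (6.30e-05)x - (6.30e-05)(0.0228) = 0. x = 1.1674e-03. Percent = (1.1674e-03/0.0228) × 100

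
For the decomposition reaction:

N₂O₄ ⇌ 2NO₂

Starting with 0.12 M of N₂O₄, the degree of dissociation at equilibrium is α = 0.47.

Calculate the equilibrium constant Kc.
K_c = 0.2001

x = α·[A]₀ = 0.47 × 0.12 = 0.0564 M dissociated.
At eq: [N₂O₄] = 0.12 − 0.0564 = 0.0636 M; [NO₂] = 2x = 0.1128 M.
Kc = [NO₂]²/[N₂O₄] = (0.1128)²/0.0636 = 0.2001.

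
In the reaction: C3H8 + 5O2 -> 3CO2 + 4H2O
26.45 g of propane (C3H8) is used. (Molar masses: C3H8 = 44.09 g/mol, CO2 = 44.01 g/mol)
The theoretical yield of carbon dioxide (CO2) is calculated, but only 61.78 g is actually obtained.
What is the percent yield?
Moles of C3H8 = 26.45 g ÷ 44.09 g/mol = 0.599909 mol
Mole ratio: 3 mol CO2 / 1 mol C3H8
Moles of CO2 = 0.599909 × (3/1) = 1.79973 mol
Theoretical yield = 1.79973 mol × 44.01 g/mol = 79.206 g
Actual yield = 61.78 g
Percent yield = (61.78 / 79.206) × 100% = 78.0%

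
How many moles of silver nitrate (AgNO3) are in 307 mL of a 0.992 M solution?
Moles = Molarity × Volume (L)
Moles = 0.992 M × 0.307 L = 0.3045 mol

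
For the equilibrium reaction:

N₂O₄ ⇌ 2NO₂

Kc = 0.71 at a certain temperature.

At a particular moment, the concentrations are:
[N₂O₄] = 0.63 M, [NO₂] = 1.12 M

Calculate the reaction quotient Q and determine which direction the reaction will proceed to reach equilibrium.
Q = 1.991, Q > K, reaction proceeds reverse (toward reactants)

Q = ([NO₂]^2) / ([N₂O₄])
  = ((1.12)^2) / ((0.63)) = 1.2544/0.63 = 1.991
Since Q = 1.991 > Kc = 0.71, the reaction proceeds reverse (toward reactants) to reach equilibrium.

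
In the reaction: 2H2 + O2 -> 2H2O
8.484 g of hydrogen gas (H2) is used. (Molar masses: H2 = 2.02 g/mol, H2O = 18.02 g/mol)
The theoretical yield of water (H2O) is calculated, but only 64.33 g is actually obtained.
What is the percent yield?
Moles of H2 = 8.484 g ÷ 2.02 g/mol = 4.2 mol
Mole ratio: 2 mol H2O / 2 mol H2
Moles of H2O = 4.2 × (2/2) = 4.2 mol
Theoretical yield = 4.2 mol × 18.02 g/mol = 75.684 g
Actual yield = 64.33 g
Percent yield = (64.33 / 75.684) × 100% = 85.0%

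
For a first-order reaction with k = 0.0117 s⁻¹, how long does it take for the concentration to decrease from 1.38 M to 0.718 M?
55.84 s

From ln[A] = ln[A]₀ - k·t: t = ln([A]₀/[A])/k = ln(1.38/0.718)/0.0117 = ln(1.9220)/0.0117 = 0.6534/0.0117 = 55.84 s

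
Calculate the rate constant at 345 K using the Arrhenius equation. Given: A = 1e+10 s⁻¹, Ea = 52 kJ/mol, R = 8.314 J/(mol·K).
1.34e+02 s⁻¹

k = A·exp(-Ea/(R·T)) = 1e+10·exp(-52000/(8.314·345)) = 1e+10·exp(-18.1290) = 1e+10·1.3387e-08 = 1.34e+02 s⁻¹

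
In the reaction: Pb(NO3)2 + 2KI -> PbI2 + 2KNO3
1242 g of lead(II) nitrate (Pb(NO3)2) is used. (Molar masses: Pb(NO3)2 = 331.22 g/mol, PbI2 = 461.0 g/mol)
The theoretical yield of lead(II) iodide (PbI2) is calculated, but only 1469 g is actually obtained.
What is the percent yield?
Moles of Pb(NO3)2 = 1242 g ÷ 331.22 g/mol = 3.74977 mol
Mole ratio: 1 mol PbI2 / 1 mol Pb(NO3)2
Moles of PbI2 = 3.74977 × (1/1) = 3.74977 mol
Theoretical yield = 3.74977 mol × 461.0 g/mol = 1728.6 g
Actual yield = 1469 g
Percent yield = (1469 / 1728.6) × 100% = 85.0%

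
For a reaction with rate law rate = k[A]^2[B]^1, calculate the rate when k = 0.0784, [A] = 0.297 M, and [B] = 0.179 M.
0.001238 M/s

rate = k·[A]^2·[B]^1 = 0.0784·(0.297)^2·(0.179)^1 = 0.0784·0.088209·0.179 = 0.001238 M/s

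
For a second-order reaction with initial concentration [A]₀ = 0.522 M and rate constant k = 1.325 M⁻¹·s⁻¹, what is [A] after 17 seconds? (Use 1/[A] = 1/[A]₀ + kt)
0.0409 M

1/[A] = 1/[A]₀ + k·t = 1/0.522 + (1.325)·(17) = 1.9157 + 22.5250 = 24.4407
[A] = 1/24.4407 = 0.0409 M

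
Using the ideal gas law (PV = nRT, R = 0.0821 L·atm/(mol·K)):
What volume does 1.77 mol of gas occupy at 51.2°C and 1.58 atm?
T = 51.2°C + 273.15 = 324.35 K
V = nRT/P = (1.77 × 0.0821 × 324.35) / 1.58
V = 29.83 L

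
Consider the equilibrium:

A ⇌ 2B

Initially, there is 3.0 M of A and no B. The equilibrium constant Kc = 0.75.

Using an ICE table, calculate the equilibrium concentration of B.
[B] = 1.324 M

ICE: [A] = 3.0 − x, [B] = 2x.
Kc = (2x)²/(3.0 − x) = 0.75 ⇒ 4x² + 0.75x − 2.25 = 0.
x = (−0.75 + √(0.75² + 4·4·2.25))/(2·4) = (−0.75 + √36.562)/8 = 0.66209.
[B] = 2x = 1.324 M.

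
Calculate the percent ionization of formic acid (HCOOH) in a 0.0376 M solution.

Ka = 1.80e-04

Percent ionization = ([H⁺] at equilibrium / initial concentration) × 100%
Percent ionization = 6.68%

Let x = [H⁺]. Ka = x²/(C - x) ⇒ x² + (1.80e-04)x - (1.80e-04)(0.0376) = 0. x = 2.5131e-03. Percent = (2.5131e-03/0.0376) × 100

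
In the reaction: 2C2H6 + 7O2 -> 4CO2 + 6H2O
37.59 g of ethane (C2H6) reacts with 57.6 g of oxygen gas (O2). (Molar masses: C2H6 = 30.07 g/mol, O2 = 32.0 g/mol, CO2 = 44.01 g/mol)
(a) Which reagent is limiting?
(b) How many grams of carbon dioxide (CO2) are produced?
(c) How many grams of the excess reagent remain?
(a) O2, (b) 45.27 g, (c) 22.13 g

Moles of C2H6 = 37.59 g ÷ 30.07 g/mol = 1.25008 mol
Moles of O2 = 57.6 g ÷ 32.0 g/mol = 1.8 mol
Moles ÷ coefficient: C2H6: 1.25008/2 = 0.625, O2: 1.8/7 = 0.2571
(a) O2 has the smaller value, so O2 is the limiting reagent.
(b) Moles of CO2 = 1.8 mol O2 × (4/7) = 1.02857 mol; mass = 1.02857 mol × 44.01 g/mol = 45.27 g
(c) C2H6 consumed = 1.8 × (2/7) = 0.514286 mol; remaining = 1.25008 − 0.514286 = 0.735797 mol; mass = 0.735797 mol × 30.07 g/mol = 22.13 g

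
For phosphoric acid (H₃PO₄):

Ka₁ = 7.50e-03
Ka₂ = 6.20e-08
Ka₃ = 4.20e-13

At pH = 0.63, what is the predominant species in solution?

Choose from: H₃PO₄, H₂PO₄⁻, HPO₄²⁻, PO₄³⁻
H₃PO₄

pKa1 = 2.12, pKa2 = 7.21, pKa3 = 12.38. Each pKa is the crossover between adjacent species; pH = 0.63 lies in the region where H₃PO₄ predominates.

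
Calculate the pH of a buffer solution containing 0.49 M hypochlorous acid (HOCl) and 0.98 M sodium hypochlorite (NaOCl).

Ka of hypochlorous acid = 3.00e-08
pH = 7.82

pKa = -log(3.00e-08) = 7.52. pH = pKa + log([A⁻]/[HA]) = 7.52 + log(0.98/0.49)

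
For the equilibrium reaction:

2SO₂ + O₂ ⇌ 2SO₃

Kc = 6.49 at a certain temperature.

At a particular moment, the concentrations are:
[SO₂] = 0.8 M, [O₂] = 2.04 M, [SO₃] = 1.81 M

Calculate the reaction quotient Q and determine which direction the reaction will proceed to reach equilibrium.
Q = 2.509, Q < K, reaction proceeds forward (toward products)

Q = ([SO₃]^2) / ([SO₂]^2 × [O₂])
  = ((1.81)^2) / ((0.8)^2·(2.04)) = 3.2761/1.3056 = 2.509
Since Q = 2.509 < Kc = 6.49, the reaction proceeds forward (toward products) to reach equilibrium.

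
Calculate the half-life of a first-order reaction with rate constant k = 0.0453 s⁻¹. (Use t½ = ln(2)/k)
15.30 s

t½ = ln(2)/k = 0.6931/0.0453 = 15.30 s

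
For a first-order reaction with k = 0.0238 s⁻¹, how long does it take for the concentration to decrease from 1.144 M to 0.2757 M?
59.79 s

From ln[A] = ln[A]₀ - k·t: t = ln([A]₀/[A])/k = ln(1.144/0.2757)/0.0238 = ln(4.1494)/0.0238 = 1.4230/0.0238 = 59.79 s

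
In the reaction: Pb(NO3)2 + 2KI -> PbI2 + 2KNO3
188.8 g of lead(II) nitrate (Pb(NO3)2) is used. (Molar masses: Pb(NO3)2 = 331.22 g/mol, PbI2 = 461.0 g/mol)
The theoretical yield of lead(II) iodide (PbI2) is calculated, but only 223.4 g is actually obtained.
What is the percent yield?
Moles of Pb(NO3)2 = 188.8 g ÷ 331.22 g/mol = 0.570014 mol
Mole ratio: 1 mol PbI2 / 1 mol Pb(NO3)2
Moles of PbI2 = 0.570014 × (1/1) = 0.570014 mol
Theoretical yield = 0.570014 mol × 461.0 g/mol = 262.78 g
Actual yield = 223.4 g
Percent yield = (223.4 / 262.78) × 100% = 85.0%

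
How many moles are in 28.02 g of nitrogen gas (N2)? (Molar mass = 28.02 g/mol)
Moles = 28.02 g ÷ 28.02 g/mol = 1 mol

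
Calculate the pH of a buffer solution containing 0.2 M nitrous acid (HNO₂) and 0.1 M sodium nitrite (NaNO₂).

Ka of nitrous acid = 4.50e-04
pH = 3.05

pKa = -log(4.50e-04) = 3.35. pH = pKa + log([A⁻]/[HA]) = 3.35 + log(0.1/0.2)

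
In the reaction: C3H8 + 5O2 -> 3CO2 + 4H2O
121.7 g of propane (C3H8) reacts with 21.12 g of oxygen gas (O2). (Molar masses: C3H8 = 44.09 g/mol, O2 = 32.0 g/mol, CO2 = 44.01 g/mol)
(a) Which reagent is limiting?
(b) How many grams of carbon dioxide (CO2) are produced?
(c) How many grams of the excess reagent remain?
(a) O2, (b) 17.43 g, (c) 115.9 g

Moles of C3H8 = 121.7 g ÷ 44.09 g/mol = 2.76026 mol
Moles of O2 = 21.12 g ÷ 32.0 g/mol = 0.66 mol
Moles ÷ coefficient: C3H8: 2.76026/1 = 2.76, O2: 0.66/5 = 0.132
(a) O2 has the smaller value, so O2 is the limiting reagent.
(b) Moles of CO2 = 0.66 mol O2 × (3/5) = 0.396 mol; mass = 0.396 mol × 44.01 g/mol = 17.43 g
(c) C3H8 consumed = 0.66 × (1/5) = 0.132 mol; remaining = 2.76026 − 0.132 = 2.62826 mol; mass = 2.62826 mol × 44.09 g/mol = 115.9 g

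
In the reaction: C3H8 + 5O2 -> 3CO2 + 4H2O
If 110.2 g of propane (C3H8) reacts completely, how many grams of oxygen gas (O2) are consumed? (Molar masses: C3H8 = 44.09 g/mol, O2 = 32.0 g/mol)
Moles of C3H8 = 110.2 g ÷ 44.09 g/mol = 2.49943 mol
Mole ratio: 5 mol O2 / 1 mol C3H8
Moles of O2 = 2.49943 × (5/1) = 12.4972 mol
Mass of O2 = 12.4972 mol × 32.0 g/mol = 399.9 g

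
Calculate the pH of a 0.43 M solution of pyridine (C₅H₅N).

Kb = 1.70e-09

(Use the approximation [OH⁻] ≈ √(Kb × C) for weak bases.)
pH = 9.43

[OH⁻] = √(Kb × C) = √(1.70e-09 × 0.43) = 2.7037e-05. pOH = 4.57, pH = 14 - pOH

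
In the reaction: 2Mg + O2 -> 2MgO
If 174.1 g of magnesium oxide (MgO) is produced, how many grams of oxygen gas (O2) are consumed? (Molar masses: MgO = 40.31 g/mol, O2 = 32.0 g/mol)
Moles of MgO = 174.1 g ÷ 40.31 g/mol = 4.31903 mol
Mole ratio: 1 mol O2 / 2 mol MgO
Moles of O2 = 4.31903 × (1/2) = 2.15951 mol
Mass of O2 = 2.15951 mol × 32.0 g/mol = 69.1 g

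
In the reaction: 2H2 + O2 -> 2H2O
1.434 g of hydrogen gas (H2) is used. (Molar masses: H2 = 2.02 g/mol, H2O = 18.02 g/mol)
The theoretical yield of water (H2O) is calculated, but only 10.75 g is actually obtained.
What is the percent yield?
Moles of H2 = 1.434 g ÷ 2.02 g/mol = 0.709901 mol
Mole ratio: 2 mol H2O / 2 mol H2
Moles of H2O = 0.709901 × (2/2) = 0.709901 mol
Theoretical yield = 0.709901 mol × 18.02 g/mol = 12.792 g
Actual yield = 10.75 g
Percent yield = (10.75 / 12.792) × 100% = 84.0%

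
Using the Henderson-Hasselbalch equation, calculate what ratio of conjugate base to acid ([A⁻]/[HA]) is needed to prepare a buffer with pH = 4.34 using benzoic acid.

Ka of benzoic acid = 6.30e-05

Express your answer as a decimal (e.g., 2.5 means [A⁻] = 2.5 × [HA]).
[A⁻]/[HA] = 1.378

pKa = −log(6.30e-05) = 4.2007. pH = pKa + log([A⁻]/[HA]). 4.34 = 4.2007 + log(ratio). log(ratio) = 4.34 − 4.2007 = 0.1393. ratio = 10^(0.1393) = 1.378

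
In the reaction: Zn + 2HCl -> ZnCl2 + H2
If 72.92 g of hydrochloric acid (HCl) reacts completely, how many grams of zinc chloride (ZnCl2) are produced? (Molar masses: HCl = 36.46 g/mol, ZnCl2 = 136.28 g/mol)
Moles of HCl = 72.92 g ÷ 36.46 g/mol = 2 mol
Mole ratio: 1 mol ZnCl2 / 2 mol HCl
Moles of ZnCl2 = 2 × (1/2) = 1 mol
Mass of ZnCl2 = 1 mol × 136.28 g/mol = 136.3 g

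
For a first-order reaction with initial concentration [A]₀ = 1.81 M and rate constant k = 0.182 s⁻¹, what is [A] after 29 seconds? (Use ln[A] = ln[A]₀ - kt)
0.0092 M

ln[A] = ln[A]₀ - k·t = ln(1.81) - (0.182)·(29) = 0.5933 - 5.2780 = -4.6847
[A] = e^(-4.6847) = 0.0092 M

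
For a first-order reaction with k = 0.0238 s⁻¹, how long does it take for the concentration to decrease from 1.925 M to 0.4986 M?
56.76 s

From ln[A] = ln[A]₀ - k·t: t = ln([A]₀/[A])/k = ln(1.925/0.4986)/0.0238 = ln(3.8608)/0.0238 = 1.3509/0.0238 = 56.76 s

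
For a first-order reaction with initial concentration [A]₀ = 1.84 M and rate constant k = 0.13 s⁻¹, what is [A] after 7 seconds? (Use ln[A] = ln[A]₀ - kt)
0.7406 M

ln[A] = ln[A]₀ - k·t = ln(1.84) - (0.13)·(7) = 0.6098 - 0.9100 = -0.3002
[A] = e^(-0.3002) = 0.7406 M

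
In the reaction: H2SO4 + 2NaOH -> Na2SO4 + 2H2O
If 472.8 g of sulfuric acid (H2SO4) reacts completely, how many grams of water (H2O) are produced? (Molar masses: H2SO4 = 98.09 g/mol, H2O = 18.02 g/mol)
Moles of H2SO4 = 472.8 g ÷ 98.09 g/mol = 4.82006 mol
Mole ratio: 2 mol H2O / 1 mol H2SO4
Moles of H2O = 4.82006 × (2/1) = 9.64013 mol
Mass of H2O = 9.64013 mol × 18.02 g/mol = 173.7 g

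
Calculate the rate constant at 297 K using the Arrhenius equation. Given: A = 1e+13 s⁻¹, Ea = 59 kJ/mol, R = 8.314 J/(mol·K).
4.20e+02 s⁻¹

k = A·exp(-Ea/(R·T)) = 1e+13·exp(-59000/(8.314·297)) = 1e+13·exp(-23.8938) = 1e+13·4.1980e-11 = 4.20e+02 s⁻¹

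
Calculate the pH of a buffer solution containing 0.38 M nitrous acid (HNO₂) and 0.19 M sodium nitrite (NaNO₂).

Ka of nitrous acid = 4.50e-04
pH = 3.05

pKa = -log(4.50e-04) = 3.35. pH = pKa + log([A⁻]/[HA]) = 3.35 + log(0.19/0.38)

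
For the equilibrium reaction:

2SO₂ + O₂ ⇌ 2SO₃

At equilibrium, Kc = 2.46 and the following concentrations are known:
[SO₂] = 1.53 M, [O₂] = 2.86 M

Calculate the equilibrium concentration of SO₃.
[SO₃] = 4.0583 M

Kc = ([SO₃]^2) / ([SO₂]^2 × [O₂]) = 2.46
[SO₃]^2 = Kc · (reactant terms)/(other product terms) = 2.46 · 6.695 / 1 = 16.47
[SO₃] = (16.47)^(1/2) = 4.0583 M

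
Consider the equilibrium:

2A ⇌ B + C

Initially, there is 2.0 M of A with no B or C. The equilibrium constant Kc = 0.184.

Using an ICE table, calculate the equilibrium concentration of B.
[B] = 0.462 M

ICE: [A] = 2.0 − 2x, [B] = [C] = x.
Kc = x²/(2.0 − 2x)² = 0.184 ⇒ √Kc = x/(2.0 − 2x).
x = √0.184·2.0/(1 + 2√0.184) = 0.42895·2.0/1.8579 = 0.46176.
[B] = x = 0.462 M.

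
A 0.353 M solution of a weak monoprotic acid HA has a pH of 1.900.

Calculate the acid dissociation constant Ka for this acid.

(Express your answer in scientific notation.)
K_a = 4.66e-04

[H⁺] = 10^(−pH) = 10^(−1.900) = 1.259e-02 M. For HA ⇌ H⁺ + A⁻, Ka = x²/(C − x) = (1.259e-02)²/(0.353 − 1.259e-02) = 4.66e-04.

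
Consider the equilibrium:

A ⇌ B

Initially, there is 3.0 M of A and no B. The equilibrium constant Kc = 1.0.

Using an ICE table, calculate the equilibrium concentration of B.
[B] = 1.500 M

ICE: [A] = 3.0 − x, [B] = x.
Kc = x/(3.0 − x) = 1.0 ⇒ x = 1.0·3.0/(1 + 1.0) = 3/2 = 1.5.
[B] = x = 1.500 M.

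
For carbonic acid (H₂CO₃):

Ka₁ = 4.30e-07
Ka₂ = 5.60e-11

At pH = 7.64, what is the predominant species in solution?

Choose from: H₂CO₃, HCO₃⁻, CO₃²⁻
HCO₃⁻

pKa1 = 6.37, pKa2 = 10.25. Each pKa is the crossover between adjacent species; pH = 7.64 lies in the region where HCO₃⁻ predominates.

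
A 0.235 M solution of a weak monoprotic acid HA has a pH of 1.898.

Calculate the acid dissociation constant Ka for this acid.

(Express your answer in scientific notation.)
K_a = 7.19e-04

[H⁺] = 10^(−pH) = 10^(−1.898) = 1.265e-02 M. For HA ⇌ H⁺ + A⁻, Ka = x²/(C − x) = (1.265e-02)²/(0.235 − 1.265e-02) = 7.19e-04.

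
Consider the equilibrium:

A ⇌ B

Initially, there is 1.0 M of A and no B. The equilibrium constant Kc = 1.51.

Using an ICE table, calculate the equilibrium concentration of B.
[B] = 0.602 M

ICE: [A] = 1.0 − x, [B] = x.
Kc = x/(1.0 − x) = 1.51 ⇒ x = 1.51·1.0/(1 + 1.51) = 1.51/2.51 = 0.6016.
[B] = x = 0.602 M.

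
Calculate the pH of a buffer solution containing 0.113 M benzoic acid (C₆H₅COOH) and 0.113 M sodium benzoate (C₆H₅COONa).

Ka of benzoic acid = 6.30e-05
pH = 4.20

pKa = -log(6.30e-05) = 4.20. pH = pKa + log([A⁻]/[HA]) = 4.20 + log(0.113/0.113)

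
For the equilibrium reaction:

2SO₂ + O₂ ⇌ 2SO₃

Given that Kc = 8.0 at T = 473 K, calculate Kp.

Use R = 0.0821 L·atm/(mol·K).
K_p = 0.2060

Δn = (moles gaseous products) − (moles gaseous reactants) = -1
T = 473 K; RT = 0.0821 × 473 = 38.8333
Kp = Kc·(RT)^Δn = 8.0 × (38.8333)^-1 = 8.0 × 0.0257511 = 0.2060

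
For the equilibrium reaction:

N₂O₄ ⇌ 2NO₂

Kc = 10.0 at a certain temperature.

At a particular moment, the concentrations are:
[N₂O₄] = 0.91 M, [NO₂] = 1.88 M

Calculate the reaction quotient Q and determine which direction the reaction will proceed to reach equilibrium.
Q = 3.884, Q < K, reaction proceeds forward (toward products)

Q = ([NO₂]^2) / ([N₂O₄])
  = ((1.88)^2) / ((0.91)) = 3.5344/0.91 = 3.884
Since Q = 3.884 < Kc = 10.0, the reaction proceeds forward (toward products) to reach equilibrium.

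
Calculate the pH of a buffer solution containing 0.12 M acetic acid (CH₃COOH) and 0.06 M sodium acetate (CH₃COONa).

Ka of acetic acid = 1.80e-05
pH = 4.44

pKa = -log(1.80e-05) = 4.74. pH = pKa + log([A⁻]/[HA]) = 4.74 + log(0.06/0.12)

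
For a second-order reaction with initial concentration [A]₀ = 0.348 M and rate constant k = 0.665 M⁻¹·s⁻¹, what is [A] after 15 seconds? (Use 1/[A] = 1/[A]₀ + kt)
0.0778 M

1/[A] = 1/[A]₀ + k·t = 1/0.348 + (0.665)·(15) = 2.8736 + 9.9750 = 12.8486
[A] = 1/12.8486 = 0.0778 M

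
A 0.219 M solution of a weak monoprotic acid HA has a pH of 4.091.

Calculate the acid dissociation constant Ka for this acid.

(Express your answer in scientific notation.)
K_a = 3.00e-08

[H⁺] = 10^(−pH) = 10^(−4.091) = 8.110e-05 M. For HA ⇌ H⁺ + A⁻, Ka = x²/(C − x) = (8.110e-05)²/(0.219 − 8.110e-05) = 3.00e-08.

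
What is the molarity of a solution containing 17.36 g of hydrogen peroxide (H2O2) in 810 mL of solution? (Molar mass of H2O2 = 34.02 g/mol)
Moles of H2O2 = 17.36 g ÷ 34.02 g/mol = 0.510288 mol
Volume = 810 mL = 0.81 L
Molarity = 0.510288 mol ÷ 0.81 L = 0.63 M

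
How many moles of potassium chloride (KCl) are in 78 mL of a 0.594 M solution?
Moles = Molarity × Volume (L)
Moles = 0.594 M × 0.078 L = 0.04633 mol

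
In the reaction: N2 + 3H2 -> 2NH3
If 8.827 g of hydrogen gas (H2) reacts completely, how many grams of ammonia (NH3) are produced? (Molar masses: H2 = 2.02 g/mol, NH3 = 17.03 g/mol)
Moles of H2 = 8.827 g ÷ 2.02 g/mol = 4.3698 mol
Mole ratio: 2 mol NH3 / 3 mol H2
Moles of NH3 = 4.3698 × (2/3) = 2.9132 mol
Mass of NH3 = 2.9132 mol × 17.03 g/mol = 49.61 g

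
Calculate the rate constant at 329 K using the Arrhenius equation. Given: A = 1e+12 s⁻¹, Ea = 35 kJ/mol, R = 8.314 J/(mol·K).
2.77e+06 s⁻¹

k = A·exp(-Ea/(R·T)) = 1e+12·exp(-35000/(8.314·329)) = 1e+12·exp(-12.7956) = 1e+12·2.7728e-06 = 2.77e+06 s⁻¹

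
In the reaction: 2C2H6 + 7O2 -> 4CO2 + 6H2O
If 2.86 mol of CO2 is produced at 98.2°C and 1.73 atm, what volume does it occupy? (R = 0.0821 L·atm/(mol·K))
T = 98.2°C + 273.15 = 371.35 K
V = nRT/P = (2.86 × 0.0821 × 371.35) / 1.73
V = 50.40 L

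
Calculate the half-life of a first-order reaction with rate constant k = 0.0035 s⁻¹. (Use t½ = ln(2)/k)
198.04 s

t½ = ln(2)/k = 0.6931/0.0035 = 198.04 s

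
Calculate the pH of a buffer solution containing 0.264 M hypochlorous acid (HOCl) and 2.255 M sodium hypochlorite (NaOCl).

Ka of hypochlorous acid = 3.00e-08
pH = 8.45

pKa = -log(3.00e-08) = 7.52. pH = pKa + log([A⁻]/[HA]) = 7.52 + log(2.255/0.264)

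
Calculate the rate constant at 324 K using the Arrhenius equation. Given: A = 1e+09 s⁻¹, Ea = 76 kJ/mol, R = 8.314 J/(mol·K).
5.58e-04 s⁻¹

k = A·exp(-Ea/(R·T)) = 1e+09·exp(-76000/(8.314·324)) = 1e+09·exp(-28.2136) = 1e+09·5.5845e-13 = 5.58e-04 s⁻¹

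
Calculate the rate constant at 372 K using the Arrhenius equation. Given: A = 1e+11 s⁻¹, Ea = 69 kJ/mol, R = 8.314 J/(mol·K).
2.05e+01 s⁻¹

k = A·exp(-Ea/(R·T)) = 1e+11·exp(-69000/(8.314·372)) = 1e+11·exp(-22.3098) = 1e+11·2.0463e-10 = 2.05e+01 s⁻¹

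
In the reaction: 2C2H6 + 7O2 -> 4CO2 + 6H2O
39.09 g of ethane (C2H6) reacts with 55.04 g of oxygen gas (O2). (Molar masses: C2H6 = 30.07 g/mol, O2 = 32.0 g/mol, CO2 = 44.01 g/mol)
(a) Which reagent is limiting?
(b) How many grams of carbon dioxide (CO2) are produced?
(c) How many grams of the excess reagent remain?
(a) O2, (b) 43.26 g, (c) 24.31 g

Moles of C2H6 = 39.09 g ÷ 30.07 g/mol = 1.29997 mol
Moles of O2 = 55.04 g ÷ 32.0 g/mol = 1.72 mol
Moles ÷ coefficient: C2H6: 1.29997/2 = 0.65, O2: 1.72/7 = 0.2457
(a) O2 has the smaller value, so O2 is the limiting reagent.
(b) Moles of CO2 = 1.72 mol O2 × (4/7) = 0.982857 mol; mass = 0.982857 mol × 44.01 g/mol = 43.26 g
(c) C2H6 consumed = 1.72 × (2/7) = 0.491429 mol; remaining = 1.29997 − 0.491429 = 0.808538 mol; mass = 0.808538 mol × 30.07 g/mol = 24.31 g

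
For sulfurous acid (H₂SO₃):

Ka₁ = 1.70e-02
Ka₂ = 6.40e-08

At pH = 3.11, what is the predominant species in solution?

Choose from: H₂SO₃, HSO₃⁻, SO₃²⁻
HSO₃⁻

pKa1 = 1.77, pKa2 = 7.19. Each pKa is the crossover between adjacent species; pH = 3.11 lies in the region where HSO₃⁻ predominates.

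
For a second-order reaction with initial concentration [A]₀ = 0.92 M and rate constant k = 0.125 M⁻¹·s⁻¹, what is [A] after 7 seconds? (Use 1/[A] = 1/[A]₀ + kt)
0.5097 M

1/[A] = 1/[A]₀ + k·t = 1/0.92 + (0.125)·(7) = 1.0870 + 0.8750 = 1.9620
[A] = 1/1.9620 = 0.5097 M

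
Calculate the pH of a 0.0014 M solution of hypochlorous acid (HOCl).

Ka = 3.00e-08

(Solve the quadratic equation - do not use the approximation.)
pH = 5.19

x² + Ka×x - Ka×C = 0. Using quadratic formula: [H⁺] = 6.4658e-06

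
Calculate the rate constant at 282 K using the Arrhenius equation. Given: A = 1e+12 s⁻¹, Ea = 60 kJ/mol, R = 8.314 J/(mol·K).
7.69e+00 s⁻¹

k = A·exp(-Ea/(R·T)) = 1e+12·exp(-60000/(8.314·282)) = 1e+12·exp(-25.5913) = 1e+12·7.6886e-12 = 7.69e+00 s⁻¹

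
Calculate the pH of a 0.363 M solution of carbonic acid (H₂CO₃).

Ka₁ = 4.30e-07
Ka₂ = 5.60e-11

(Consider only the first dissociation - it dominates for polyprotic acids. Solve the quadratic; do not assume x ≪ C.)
pH = 3.40

x² + Ka₁·x − Ka₁·C = 0 with Ka₁ = 4.30e-07, C = 0.363.
x = (−Ka₁ + √(Ka₁² + 4·Ka₁·C))/2 = 3.9487e-04 M, so pH = 3.40.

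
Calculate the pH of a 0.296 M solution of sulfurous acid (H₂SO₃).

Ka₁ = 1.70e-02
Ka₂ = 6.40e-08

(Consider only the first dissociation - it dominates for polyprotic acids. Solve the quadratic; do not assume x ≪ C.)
pH = 1.20

x² + Ka₁·x − Ka₁·C = 0 with Ka₁ = 1.70e-02, C = 0.296.
x = (−Ka₁ + √(Ka₁² + 4·Ka₁·C))/2 = 6.2944e-02 M, so pH = 1.20.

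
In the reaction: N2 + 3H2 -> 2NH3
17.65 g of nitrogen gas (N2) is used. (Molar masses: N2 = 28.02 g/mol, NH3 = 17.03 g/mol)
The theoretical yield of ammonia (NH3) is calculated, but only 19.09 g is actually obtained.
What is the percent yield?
Moles of N2 = 17.65 g ÷ 28.02 g/mol = 0.629907 mol
Mole ratio: 2 mol NH3 / 1 mol N2
Moles of NH3 = 0.629907 × (2/1) = 1.25981 mol
Theoretical yield = 1.25981 mol × 17.03 g/mol = 21.455 g
Actual yield = 19.09 g
Percent yield = (19.09 / 21.455) × 100% = 89.0%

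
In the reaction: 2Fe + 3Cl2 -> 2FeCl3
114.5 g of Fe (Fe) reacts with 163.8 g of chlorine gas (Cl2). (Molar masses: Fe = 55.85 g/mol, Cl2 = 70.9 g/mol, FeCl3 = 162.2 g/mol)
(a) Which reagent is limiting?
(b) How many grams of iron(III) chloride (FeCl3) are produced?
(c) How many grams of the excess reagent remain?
(a) Cl2, (b) 249.8 g, (c) 28.48 g

Moles of Fe = 114.5 g ÷ 55.85 g/mol = 2.05013 mol
Moles of Cl2 = 163.8 g ÷ 70.9 g/mol = 2.3103 mol
Moles ÷ coefficient: Fe: 2.05013/2 = 1.025, Cl2: 2.3103/3 = 0.7701
(a) Cl2 has the smaller value, so Cl2 is the limiting reagent.
(b) Moles of FeCl3 = 2.3103 mol Cl2 × (2/3) = 1.5402 mol; mass = 1.5402 mol × 162.2 g/mol = 249.8 g
(c) Fe consumed = 2.3103 × (2/3) = 1.5402 mol; remaining = 2.05013 − 1.5402 = 0.509937 mol; mass = 0.509937 mol × 55.85 g/mol = 28.48 g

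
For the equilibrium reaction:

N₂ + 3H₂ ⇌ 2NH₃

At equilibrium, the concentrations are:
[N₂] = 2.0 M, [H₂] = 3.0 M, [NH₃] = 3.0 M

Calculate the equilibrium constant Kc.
K_c = 0.1667

Kc = ([NH₃]^2) / ([N₂] × [H₂]^3)
   = ((3.0)^2) / ((2.0)·(3.0)^3)
   = 9 / 54 = 0.1667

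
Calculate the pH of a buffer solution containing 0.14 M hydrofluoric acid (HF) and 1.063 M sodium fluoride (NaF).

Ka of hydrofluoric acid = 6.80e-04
pH = 4.05

pKa = -log(6.80e-04) = 3.17. pH = pKa + log([A⁻]/[HA]) = 3.17 + log(1.063/0.14)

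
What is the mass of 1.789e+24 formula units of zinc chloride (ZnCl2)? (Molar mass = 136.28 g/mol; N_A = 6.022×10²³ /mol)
Moles = 1.789e+24 ÷ 6.022×10²³ = 2.97077 mol
Mass = 2.97077 mol × 136.28 g/mol = 404.9 g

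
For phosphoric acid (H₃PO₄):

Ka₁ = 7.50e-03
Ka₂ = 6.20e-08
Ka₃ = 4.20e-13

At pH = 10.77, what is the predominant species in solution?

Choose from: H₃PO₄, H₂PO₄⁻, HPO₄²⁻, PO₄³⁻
HPO₄²⁻

pKa1 = 2.12, pKa2 = 7.21, pKa3 = 12.38. Each pKa is the crossover between adjacent species; pH = 10.77 lies in the region where HPO₄²⁻ predominates.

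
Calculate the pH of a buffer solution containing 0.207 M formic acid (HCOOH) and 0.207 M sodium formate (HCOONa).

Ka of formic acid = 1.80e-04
pH = 3.74

pKa = -log(1.80e-04) = 3.74. pH = pKa + log([A⁻]/[HA]) = 3.74 + log(0.207/0.207)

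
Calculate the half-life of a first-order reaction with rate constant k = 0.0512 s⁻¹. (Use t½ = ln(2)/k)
13.54 s

t½ = ln(2)/k = 0.6931/0.0512 = 13.54 s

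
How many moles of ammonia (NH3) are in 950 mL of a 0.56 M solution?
Moles = Molarity × Volume (L)
Moles = 0.56 M × 0.95 L = 0.532 mol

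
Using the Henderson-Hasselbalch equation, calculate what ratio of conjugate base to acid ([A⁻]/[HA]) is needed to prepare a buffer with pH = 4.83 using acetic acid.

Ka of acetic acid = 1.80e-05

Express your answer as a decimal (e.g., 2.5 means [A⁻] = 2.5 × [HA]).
[A⁻]/[HA] = 1.217

pKa = −log(1.80e-05) = 4.7447. pH = pKa + log([A⁻]/[HA]). 4.83 = 4.7447 + log(ratio). log(ratio) = 4.83 − 4.7447 = 0.0853. ratio = 10^(0.0853) = 1.217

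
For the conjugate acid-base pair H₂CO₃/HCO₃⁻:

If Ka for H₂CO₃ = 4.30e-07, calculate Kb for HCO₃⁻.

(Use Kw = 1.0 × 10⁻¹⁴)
K_b = 2.33e-08

Conjugate acid-base pairs differ by one H⁺. Ka × Kb = Kw for a conjugate pair.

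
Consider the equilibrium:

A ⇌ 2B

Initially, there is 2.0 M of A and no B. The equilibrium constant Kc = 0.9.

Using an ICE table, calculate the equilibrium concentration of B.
[B] = 1.135 M

ICE: [A] = 2.0 − x, [B] = 2x.
Kc = (2x)²/(2.0 − x) = 0.9 ⇒ 4x² + 0.9x − 1.8 = 0.
x = (−0.9 + √(0.9² + 4·4·1.8))/(2·4) = (−0.9 + √29.61)/8 = 0.56769.
[B] = 2x = 1.135 M.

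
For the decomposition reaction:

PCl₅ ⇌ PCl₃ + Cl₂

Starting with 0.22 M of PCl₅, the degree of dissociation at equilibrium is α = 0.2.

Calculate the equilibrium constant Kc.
K_c = 0.0110

x = α·[A]₀ = 0.2 × 0.22 = 0.044 M dissociated.
At eq: [PCl₅] = 0.22 − 0.044 = 0.176 M; [PCl₃] = [Cl₂] = x = 0.044 M.
Kc = [PCl₃][Cl₂]/[PCl₅] = (0.044)²/0.176 = 0.011.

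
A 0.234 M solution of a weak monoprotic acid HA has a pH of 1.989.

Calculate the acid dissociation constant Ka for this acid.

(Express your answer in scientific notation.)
K_a = 4.70e-04

[H⁺] = 10^(−pH) = 10^(−1.989) = 1.026e-02 M. For HA ⇌ H⁺ + A⁻, Ka = x²/(C − x) = (1.026e-02)²/(0.234 − 1.026e-02) = 4.70e-04.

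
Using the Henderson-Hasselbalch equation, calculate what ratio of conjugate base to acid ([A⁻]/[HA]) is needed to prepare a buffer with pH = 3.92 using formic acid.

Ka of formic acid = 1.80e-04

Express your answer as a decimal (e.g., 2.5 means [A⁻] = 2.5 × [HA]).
[A⁻]/[HA] = 1.497

pKa = −log(1.80e-04) = 3.7447. pH = pKa + log([A⁻]/[HA]). 3.92 = 3.7447 + log(ratio). log(ratio) = 3.92 − 3.7447 = 0.1753. ratio = 10^(0.1753) = 1.497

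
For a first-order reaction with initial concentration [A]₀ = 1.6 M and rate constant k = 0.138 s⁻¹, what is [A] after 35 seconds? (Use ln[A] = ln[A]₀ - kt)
0.0128 M

ln[A] = ln[A]₀ - k·t = ln(1.6) - (0.138)·(35) = 0.4700 - 4.8300 = -4.3600
[A] = e^(-4.3600) = 0.0128 M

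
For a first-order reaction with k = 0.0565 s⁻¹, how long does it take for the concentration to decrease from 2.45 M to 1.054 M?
14.93 s

From ln[A] = ln[A]₀ - k·t: t = ln([A]₀/[A])/k = ln(2.45/1.054)/0.0565 = ln(2.3245)/0.0565 = 0.8435/0.0565 = 14.93 s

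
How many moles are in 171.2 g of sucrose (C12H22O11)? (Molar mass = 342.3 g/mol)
Moles = 171.2 g ÷ 342.3 g/mol = 0.5001 mol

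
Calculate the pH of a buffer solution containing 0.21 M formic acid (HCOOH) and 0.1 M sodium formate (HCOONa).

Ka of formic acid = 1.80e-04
pH = 3.42

pKa = -log(1.80e-04) = 3.74. pH = pKa + log([A⁻]/[HA]) = 3.74 + log(0.1/0.21)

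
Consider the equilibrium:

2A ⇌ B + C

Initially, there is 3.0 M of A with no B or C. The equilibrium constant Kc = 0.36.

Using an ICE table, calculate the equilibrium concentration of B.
[B] = 0.818 M

ICE: [A] = 3.0 − 2x, [B] = [C] = x.
Kc = x²/(3.0 − 2x)² = 0.36 ⇒ √Kc = x/(3.0 − 2x).
x = √0.36·3.0/(1 + 2√0.36) = 0.6·3.0/2.2 = 0.81818.
[B] = x = 0.818 M.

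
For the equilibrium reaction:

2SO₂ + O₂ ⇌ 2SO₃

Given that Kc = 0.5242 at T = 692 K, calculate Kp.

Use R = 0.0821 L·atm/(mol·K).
K_p = 0.0092

Δn = (moles gaseous products) − (moles gaseous reactants) = -1
T = 692 K; RT = 0.0821 × 692 = 56.8132
Kp = Kc·(RT)^Δn = 0.5242 × (56.8132)^-1 = 0.5242 × 0.0176015 = 0.0092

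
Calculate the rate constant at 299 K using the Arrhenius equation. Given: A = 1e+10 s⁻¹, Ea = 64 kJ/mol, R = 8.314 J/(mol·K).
6.59e-02 s⁻¹

k = A·exp(-Ea/(R·T)) = 1e+10·exp(-64000/(8.314·299)) = 1e+10·exp(-25.7453) = 1e+10·6.5908e-12 = 6.59e-02 s⁻¹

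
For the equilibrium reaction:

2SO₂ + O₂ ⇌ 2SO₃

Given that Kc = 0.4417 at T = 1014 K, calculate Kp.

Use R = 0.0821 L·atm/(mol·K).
K_p = 0.0053

Δn = (moles gaseous products) − (moles gaseous reactants) = -1
T = 1014 K; RT = 0.0821 × 1014 = 83.2494
Kp = Kc·(RT)^Δn = 0.4417 × (83.2494)^-1 = 0.4417 × 0.0120121 = 0.0053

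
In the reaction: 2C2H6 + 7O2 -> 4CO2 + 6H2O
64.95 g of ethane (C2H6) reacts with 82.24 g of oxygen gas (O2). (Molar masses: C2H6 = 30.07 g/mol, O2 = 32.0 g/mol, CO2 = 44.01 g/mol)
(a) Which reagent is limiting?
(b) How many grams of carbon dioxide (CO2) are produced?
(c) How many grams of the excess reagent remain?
(a) O2, (b) 64.63 g, (c) 42.87 g

Moles of C2H6 = 64.95 g ÷ 30.07 g/mol = 2.15996 mol
Moles of O2 = 82.24 g ÷ 32.0 g/mol = 2.57 mol
Moles ÷ coefficient: C2H6: 2.15996/2 = 1.08, O2: 2.57/7 = 0.3671
(a) O2 has the smaller value, so O2 is the limiting reagent.
(b) Moles of CO2 = 2.57 mol O2 × (4/7) = 1.46857 mol; mass = 1.46857 mol × 44.01 g/mol = 64.63 g
(c) C2H6 consumed = 2.57 × (2/7) = 0.734286 mol; remaining = 2.15996 − 0.734286 = 1.42567 mol; mass = 1.42567 mol × 30.07 g/mol = 42.87 g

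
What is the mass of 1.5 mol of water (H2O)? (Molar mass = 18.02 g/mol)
Mass = 1.5 mol × 18.02 g/mol = 27.03 g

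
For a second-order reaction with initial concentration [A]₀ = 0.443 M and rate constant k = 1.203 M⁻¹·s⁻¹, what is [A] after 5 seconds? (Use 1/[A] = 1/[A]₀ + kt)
0.1209 M

1/[A] = 1/[A]₀ + k·t = 1/0.443 + (1.203)·(5) = 2.2573 + 6.0150 = 8.2723
[A] = 1/8.2723 = 0.1209 M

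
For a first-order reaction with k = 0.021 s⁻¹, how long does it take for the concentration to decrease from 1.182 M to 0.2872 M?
67.37 s

From ln[A] = ln[A]₀ - k·t: t = ln([A]₀/[A])/k = ln(1.182/0.2872)/0.021 = ln(4.1156)/0.021 = 1.4148/0.021 = 67.37 s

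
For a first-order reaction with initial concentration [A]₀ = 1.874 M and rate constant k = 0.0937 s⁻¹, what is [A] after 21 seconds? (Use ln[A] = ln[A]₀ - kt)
0.2619 M

ln[A] = ln[A]₀ - k·t = ln(1.874) - (0.0937)·(21) = 0.6281 - 1.9677 = -1.3396
[A] = e^(-1.3396) = 0.2619 M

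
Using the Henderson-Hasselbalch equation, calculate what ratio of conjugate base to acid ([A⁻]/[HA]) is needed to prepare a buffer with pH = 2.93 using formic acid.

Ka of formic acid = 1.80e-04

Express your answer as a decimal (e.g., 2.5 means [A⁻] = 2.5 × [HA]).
[A⁻]/[HA] = 0.153

pKa = −log(1.80e-04) = 3.7447. pH = pKa + log([A⁻]/[HA]). 2.93 = 3.7447 + log(ratio). log(ratio) = 2.93 − 3.7447 = -0.8147. ratio = 10^(-0.8147) = 0.153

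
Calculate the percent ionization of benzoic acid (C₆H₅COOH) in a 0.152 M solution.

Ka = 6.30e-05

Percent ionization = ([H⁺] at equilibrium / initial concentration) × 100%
Percent ionization = 2.02%

Let x = [H⁺]. Ka = x²/(C - x) ⇒ x² + (6.30e-05)x - (6.30e-05)(0.152) = 0. x = 3.0632e-03. Percent = (3.0632e-03/0.152) × 100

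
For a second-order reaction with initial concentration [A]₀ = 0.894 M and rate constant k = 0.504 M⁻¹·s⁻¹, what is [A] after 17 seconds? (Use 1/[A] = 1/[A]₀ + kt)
0.1032 M

1/[A] = 1/[A]₀ + k·t = 1/0.894 + (0.504)·(17) = 1.1186 + 8.5680 = 9.6866
[A] = 1/9.6866 = 0.1032 M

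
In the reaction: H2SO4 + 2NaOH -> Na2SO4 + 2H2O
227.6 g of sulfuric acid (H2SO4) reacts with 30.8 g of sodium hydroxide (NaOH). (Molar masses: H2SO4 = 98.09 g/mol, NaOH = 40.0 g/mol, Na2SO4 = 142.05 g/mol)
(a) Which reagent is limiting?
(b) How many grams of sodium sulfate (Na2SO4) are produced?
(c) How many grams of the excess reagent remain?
(a) NaOH, (b) 54.69 g, (c) 189.8 g

Moles of H2SO4 = 227.6 g ÷ 98.09 g/mol = 2.32032 mol
Moles of NaOH = 30.8 g ÷ 40.0 g/mol = 0.77 mol
Moles ÷ coefficient: H2SO4: 2.32032/1 = 2.32, NaOH: 0.77/2 = 0.385
(a) NaOH has the smaller value, so NaOH is the limiting reagent.
(b) Moles of Na2SO4 = 0.77 mol NaOH × (1/2) = 0.385 mol; mass = 0.385 mol × 142.05 g/mol = 54.69 g
(c) H2SO4 consumed = 0.77 × (1/2) = 0.385 mol; remaining = 2.32032 − 0.385 = 1.93532 mol; mass = 1.93532 mol × 98.09 g/mol = 189.8 g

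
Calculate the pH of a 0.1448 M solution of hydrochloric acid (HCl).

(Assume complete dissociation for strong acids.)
pH = 0.84

[H⁺] = 0.1448 M for strong acid. pH = -log[H⁺] = -log(0.1448)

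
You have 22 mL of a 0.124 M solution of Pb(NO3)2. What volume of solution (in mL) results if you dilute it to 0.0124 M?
Using M₁V₁ = M₂V₂:
0.124 × 22 = 0.0124 × V₂
V₂ = (0.124 × 22) / 0.0124 = 220 mL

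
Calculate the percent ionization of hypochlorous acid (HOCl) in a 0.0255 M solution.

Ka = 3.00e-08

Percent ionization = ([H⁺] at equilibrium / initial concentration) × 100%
Percent ionization = 0.108%

Let x = [H⁺]. Ka = x²/(C - x) ⇒ x² + (3.00e-08)x - (3.00e-08)(0.0255) = 0. x = 2.7644e-05. Percent = (2.7644e-05/0.0255) × 100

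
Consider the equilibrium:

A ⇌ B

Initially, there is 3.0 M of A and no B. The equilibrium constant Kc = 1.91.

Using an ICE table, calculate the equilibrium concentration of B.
[B] = 1.969 M

ICE: [A] = 3.0 − x, [B] = x.
Kc = x/(3.0 − x) = 1.91 ⇒ x = 1.91·3.0/(1 + 1.91) = 5.73/2.91 = 1.969.
[B] = x = 1.969 M.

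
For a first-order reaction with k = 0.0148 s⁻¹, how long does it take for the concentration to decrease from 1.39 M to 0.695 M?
46.83 s

From ln[A] = ln[A]₀ - k·t: t = ln([A]₀/[A])/k = ln(1.39/0.695)/0.0148 = ln(2.0000)/0.0148 = 0.6931/0.0148 = 46.83 s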